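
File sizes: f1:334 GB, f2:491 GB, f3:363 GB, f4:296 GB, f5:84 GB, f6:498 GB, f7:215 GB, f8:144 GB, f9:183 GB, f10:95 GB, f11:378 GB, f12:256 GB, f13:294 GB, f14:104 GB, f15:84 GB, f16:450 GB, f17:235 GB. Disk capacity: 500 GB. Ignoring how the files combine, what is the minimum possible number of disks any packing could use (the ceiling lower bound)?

Total size = 334 + 491 + 363 + 296 + 84 + 498 + 215 + 144 + 183 + 95 + 378 + 256 + 294 + 104 + 84 + 450 + 235 = 4504 GB.
⌈4504 / 500⌉ = 10.

10 disks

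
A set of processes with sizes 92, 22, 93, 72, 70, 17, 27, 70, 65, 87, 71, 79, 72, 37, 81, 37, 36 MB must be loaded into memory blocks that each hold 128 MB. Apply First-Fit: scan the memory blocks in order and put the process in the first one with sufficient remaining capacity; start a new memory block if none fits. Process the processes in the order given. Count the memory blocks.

Put 92 MB in memory block 1; 36 MB remain.
Put 22 MB in memory block 1; 14 MB remain.
Put 93 MB in memory block 2; 35 MB remain.
Put 72 MB in memory block 3; 56 MB remain.
Put 70 MB in memory block 4; 58 MB remain.
Put 17 MB in memory block 2; 18 MB remain.
Put 27 MB in memory block 3; 29 MB remain.
Put 70 MB in memory block 5; 58 MB remain.
Put 65 MB in memory block 6; 63 MB remain.
Put 87 MB in memory block 7; 41 MB remain.
Put 71 MB in memory block 8; 57 MB remain.
Put 79 MB in memory block 9; 49 MB remain.
Put 72 MB in memory block 10; 56 MB remain.
Put 37 MB in memory block 4; 21 MB remain.
Put 81 MB in memory block 11; 47 MB remain.
Put 37 MB in memory block 5; 21 MB remain.
Put 36 MB in memory block 6; 27 MB remain.

11 memory blocks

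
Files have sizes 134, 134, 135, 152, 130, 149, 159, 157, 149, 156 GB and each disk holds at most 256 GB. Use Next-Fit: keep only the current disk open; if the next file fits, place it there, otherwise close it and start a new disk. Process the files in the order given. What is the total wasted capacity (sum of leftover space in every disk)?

1105

disk 1: place 134 GB, 122 GB left
disk 2: place 134 GB, 122 GB left
disk 3: place 135 GB, 121 GB left
disk 4: place 152 GB, 104 GB left
disk 5: place 130 GB, 126 GB left
disk 6: place 149 GB, 107 GB left
disk 7: place 159 GB, 97 GB left
disk 8: place 157 GB, 99 GB left
disk 9: place 149 GB, 107 GB left
disk 10: place 156 GB, 100 GB left
10 disks × 256 GB = 2560 GB; used 1455 GB; unused 1105 GB.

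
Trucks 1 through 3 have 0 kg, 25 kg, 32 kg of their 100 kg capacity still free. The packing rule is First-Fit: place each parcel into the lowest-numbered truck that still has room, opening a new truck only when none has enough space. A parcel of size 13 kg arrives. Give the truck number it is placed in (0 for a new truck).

2

Trucks with room: truck 2 (25 kg), truck 3 (32 kg).
The first with room is truck 2.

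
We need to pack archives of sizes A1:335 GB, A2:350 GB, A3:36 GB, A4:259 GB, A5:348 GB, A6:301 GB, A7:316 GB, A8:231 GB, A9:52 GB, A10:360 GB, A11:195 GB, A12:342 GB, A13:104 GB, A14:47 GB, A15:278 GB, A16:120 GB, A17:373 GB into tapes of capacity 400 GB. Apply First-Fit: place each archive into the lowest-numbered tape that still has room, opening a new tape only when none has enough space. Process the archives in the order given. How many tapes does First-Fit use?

12

tape 1: place A1 (335 GB), 65 GB left
tape 2: place A2 (350 GB), 50 GB left
tape 1: place A3 (36 GB), 29 GB left
tape 3: place A4 (259 GB), 141 GB left
tape 4: place A5 (348 GB), 52 GB left
tape 5: place A6 (301 GB), 99 GB left
tape 6: place A7 (316 GB), 84 GB left
tape 7: place A8 (231 GB), 169 GB left
tape 3: place A9 (52 GB), 89 GB left
tape 8: place A10 (360 GB), 40 GB left
tape 9: place A11 (195 GB), 205 GB left
tape 10: place A12 (342 GB), 58 GB left
tape 7: place A13 (104 GB), 65 GB left
tape 2: place A14 (47 GB), 3 GB left
tape 11: place A15 (278 GB), 122 GB left
tape 9: place A16 (120 GB), 85 GB left
tape 12: place A17 (373 GB), 27 GB left
Final tapes: [335,36] [350,47] [259,52] [348] [301] [316] [231,104] [360] [195,120] [342] [278] [373].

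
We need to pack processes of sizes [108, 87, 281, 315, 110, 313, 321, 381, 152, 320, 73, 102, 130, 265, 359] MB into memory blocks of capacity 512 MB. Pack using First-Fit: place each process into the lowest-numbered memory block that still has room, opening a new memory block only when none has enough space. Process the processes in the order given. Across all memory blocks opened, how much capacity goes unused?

108 MB → memory block 1 (remaining 404 MB)
87 MB → memory block 1 (remaining 317 MB)
281 MB → memory block 1 (remaining 36 MB)
315 MB → memory block 2 (remaining 197 MB)
110 MB → memory block 2 (remaining 87 MB)
313 MB → memory block 3 (remaining 199 MB)
321 MB → memory block 4 (remaining 191 MB)
381 MB → memory block 5 (remaining 131 MB)
152 MB → memory block 3 (remaining 47 MB)
320 MB → memory block 6 (remaining 192 MB)
73 MB → memory block 2 (remaining 14 MB)
102 MB → memory block 4 (remaining 89 MB)
130 MB → memory block 5 (remaining 1 MB)
265 MB → memory block 7 (remaining 247 MB)
359 MB → memory block 8 (remaining 153 MB)
8 memory blocks × 512 MB = 4096 MB; used 3317 MB; unused 779 MB.

779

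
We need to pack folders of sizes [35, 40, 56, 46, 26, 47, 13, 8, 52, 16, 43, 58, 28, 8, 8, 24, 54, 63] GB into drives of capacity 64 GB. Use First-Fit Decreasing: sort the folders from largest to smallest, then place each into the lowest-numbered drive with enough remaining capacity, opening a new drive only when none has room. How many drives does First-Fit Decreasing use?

Sorted descending: 63, 58, 56, 54, 52, 47, 46, 43, 40, 35, 28, 26, 24, 16, 13, 8, 8, 8.
Put 63 GB in drive 1; 1 GB remain.
Put 58 GB in drive 2; 6 GB remain.
Put 56 GB in drive 3; 8 GB remain.
Put 54 GB in drive 4; 10 GB remain.
Put 52 GB in drive 5; 12 GB remain.
Put 47 GB in drive 6; 17 GB remain.
Put 46 GB in drive 7; 18 GB remain.
Put 43 GB in drive 8; 21 GB remain.
Put 40 GB in drive 9; 24 GB remain.
Put 35 GB in drive 10; 29 GB remain.
Put 28 GB in drive 10; 1 GB remain.
Put 26 GB in drive 11; 38 GB remain.
Put 24 GB in drive 9; 0 GB remain.
Put 16 GB in drive 6; 1 GB remain.
Put 13 GB in drive 7; 5 GB remain.
Put 8 GB in drive 3; 0 GB remain.
Put 8 GB in drive 4; 2 GB remain.
Put 8 GB in drive 5; 4 GB remain.
Final drives: [63] [58] [56,8] [54,8] [52,8] [47,16] [46,13] [43] [40,24] [35,28] [26].

11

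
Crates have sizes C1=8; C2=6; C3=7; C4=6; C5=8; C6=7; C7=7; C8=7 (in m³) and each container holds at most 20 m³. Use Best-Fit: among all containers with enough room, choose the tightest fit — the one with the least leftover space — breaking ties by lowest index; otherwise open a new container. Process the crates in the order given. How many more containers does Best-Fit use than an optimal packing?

1

Best-Fit: [8,6,6] [7,8] [7,7] [7] → 4 containers.
Total size 56 m³; any packing needs at least ⌈56/20⌉ = 3 containers.
An optimal packing achieves that bound: [8,8] [7,7,6] [7,7,6] → 3 containers.
Excess: 4 − 3 = 1.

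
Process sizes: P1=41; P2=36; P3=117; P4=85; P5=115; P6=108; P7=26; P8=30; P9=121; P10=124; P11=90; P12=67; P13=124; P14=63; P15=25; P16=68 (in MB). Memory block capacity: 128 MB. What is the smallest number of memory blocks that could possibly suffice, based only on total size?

10

Total size = 41 + 36 + 117 + 85 + 115 + 108 + 26 + 30 + 121 + 124 + 90 + 67 + 124 + 63 + 25 + 68 = 1240 MB.
⌈1240 / 128⌉ = 10.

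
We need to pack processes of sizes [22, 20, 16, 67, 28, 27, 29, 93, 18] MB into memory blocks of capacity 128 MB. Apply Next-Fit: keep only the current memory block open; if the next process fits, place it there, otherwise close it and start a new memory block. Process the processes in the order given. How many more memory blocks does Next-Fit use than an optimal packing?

0

Next-Fit: [22,20,16,67] [28,27,29] [93,18] → 3 memory blocks.
Total size 320 MB; any packing needs at least ⌈320/128⌉ = 3 memory blocks.
So 3 is already optimal.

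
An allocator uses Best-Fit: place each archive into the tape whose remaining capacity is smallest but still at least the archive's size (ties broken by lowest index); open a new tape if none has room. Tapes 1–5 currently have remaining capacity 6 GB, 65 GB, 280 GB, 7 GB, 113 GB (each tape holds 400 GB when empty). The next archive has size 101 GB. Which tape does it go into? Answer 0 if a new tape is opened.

5

Tapes with room: tape 3 (280 GB), tape 5 (113 GB).
Tightest fit is tape 5 with 113 GB free.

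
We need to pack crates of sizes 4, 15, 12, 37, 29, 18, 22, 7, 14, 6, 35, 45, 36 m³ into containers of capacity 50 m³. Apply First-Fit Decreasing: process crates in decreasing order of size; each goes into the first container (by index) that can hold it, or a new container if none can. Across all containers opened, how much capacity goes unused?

Sorted descending: 45, 37, 36, 35, 29, 22, 18, 15, 14, 12, 7, 6, 4.
Put 45 m³ in container 1; 5 m³ remain.
Put 37 m³ in container 2; 13 m³ remain.
Put 36 m³ in container 3; 14 m³ remain.
Put 35 m³ in container 4; 15 m³ remain.
Put 29 m³ in container 5; 21 m³ remain.
Put 22 m³ in container 6; 28 m³ remain.
Put 18 m³ in container 5; 3 m³ remain.
Put 15 m³ in container 4; 0 m³ remain.
Put 14 m³ in container 3; 0 m³ remain.
Put 12 m³ in container 2; 1 m³ remain.
Put 7 m³ in container 6; 21 m³ remain.
Put 6 m³ in container 6; 15 m³ remain.
Put 4 m³ in container 1; 1 m³ remain.
6 containers × 50 m³ = 300 m³; used 280 m³; unused 20 m³.

20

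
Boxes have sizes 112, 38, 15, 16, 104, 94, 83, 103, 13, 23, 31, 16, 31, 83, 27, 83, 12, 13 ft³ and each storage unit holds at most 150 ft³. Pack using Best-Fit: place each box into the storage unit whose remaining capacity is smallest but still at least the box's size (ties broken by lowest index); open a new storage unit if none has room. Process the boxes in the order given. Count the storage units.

7

storage unit 1: place 112 ft³, 38 ft³ left
storage unit 1: place 38 ft³, 0 ft³ left
storage unit 2: place 15 ft³, 135 ft³ left
storage unit 2: place 16 ft³, 119 ft³ left
storage unit 2: place 104 ft³, 15 ft³ left
storage unit 3: place 94 ft³, 56 ft³ left
storage unit 4: place 83 ft³, 67 ft³ left
storage unit 5: place 103 ft³, 47 ft³ left
storage unit 2: place 13 ft³, 2 ft³ left
storage unit 5: place 23 ft³, 24 ft³ left
storage unit 3: place 31 ft³, 25 ft³ left
storage unit 5: place 16 ft³, 8 ft³ left
storage unit 4: place 31 ft³, 36 ft³ left
storage unit 6: place 83 ft³, 67 ft³ left
storage unit 4: place 27 ft³, 9 ft³ left
storage unit 7: place 83 ft³, 67 ft³ left
storage unit 3: place 12 ft³, 13 ft³ left
storage unit 3: place 13 ft³, 0 ft³ left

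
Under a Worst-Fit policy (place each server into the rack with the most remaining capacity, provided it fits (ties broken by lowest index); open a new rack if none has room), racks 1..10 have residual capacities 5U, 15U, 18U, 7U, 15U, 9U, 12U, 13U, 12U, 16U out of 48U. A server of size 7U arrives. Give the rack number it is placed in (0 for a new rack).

3

Racks with room: rack 2 (15U), rack 3 (18U), rack 4 (7U), rack 5 (15U), rack 6 (9U), rack 7 (12U), rack 8 (13U), rack 9 (12U), rack 10 (16U).
Most room is rack 3 with 18U free.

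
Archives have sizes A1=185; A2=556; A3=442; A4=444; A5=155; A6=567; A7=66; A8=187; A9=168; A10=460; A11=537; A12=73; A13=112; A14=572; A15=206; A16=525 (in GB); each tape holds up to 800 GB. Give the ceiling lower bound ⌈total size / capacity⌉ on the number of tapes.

7 tapes

Total size = 185 + 556 + 442 + 444 + 155 + 567 + 66 + 187 + 168 + 460 + 537 + 73 + 112 + 572 + 206 + 525 = 5255 GB.
⌈5255 / 800⌉ = 7.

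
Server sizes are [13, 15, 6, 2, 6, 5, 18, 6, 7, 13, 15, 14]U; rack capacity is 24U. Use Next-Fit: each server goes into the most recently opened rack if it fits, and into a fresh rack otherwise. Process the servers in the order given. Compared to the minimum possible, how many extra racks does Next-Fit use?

Next-Fit: [13] [15,6,2] [6,5] [18,6] [7,13] [15] [14] → 7 racks.
6 servers exceed 12U (half the capacity), and no two of those can share a rack, so at least 6 racks are needed.
An optimal packing achieves that bound: [18,6] [15,7,2] [15,6] [14,6] [13,5] [13] → 6 racks.
Excess: 7 − 6 = 1.

1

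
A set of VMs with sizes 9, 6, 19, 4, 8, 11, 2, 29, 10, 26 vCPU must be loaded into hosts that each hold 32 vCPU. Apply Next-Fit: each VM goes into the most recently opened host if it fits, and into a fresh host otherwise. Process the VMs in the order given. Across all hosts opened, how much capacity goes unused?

Put 9 vCPU in host 1; 23 vCPU remain.
Put 6 vCPU in host 1; 17 vCPU remain.
Put 19 vCPU in host 2; 13 vCPU remain.
Put 4 vCPU in host 2; 9 vCPU remain.
Put 8 vCPU in host 2; 1 vCPU remain.
Put 11 vCPU in host 3; 21 vCPU remain.
Put 2 vCPU in host 3; 19 vCPU remain.
Put 29 vCPU in host 4; 3 vCPU remain.
Put 10 vCPU in host 5; 22 vCPU remain.
Put 26 vCPU in host 6; 6 vCPU remain.
6 hosts × 32 vCPU = 192 vCPU; used 124 vCPU; unused 68 vCPU.

68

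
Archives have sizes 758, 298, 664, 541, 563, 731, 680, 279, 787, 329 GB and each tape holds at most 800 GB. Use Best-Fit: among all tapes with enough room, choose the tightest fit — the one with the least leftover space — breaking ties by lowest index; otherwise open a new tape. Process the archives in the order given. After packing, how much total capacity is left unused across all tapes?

tape 1: place 758 GB, 42 GB left
tape 2: place 298 GB, 502 GB left
tape 3: place 664 GB, 136 GB left
tape 4: place 541 GB, 259 GB left
tape 5: place 563 GB, 237 GB left
tape 6: place 731 GB, 69 GB left
tape 7: place 680 GB, 120 GB left
tape 2: place 279 GB, 223 GB left
tape 8: place 787 GB, 13 GB left
tape 9: place 329 GB, 471 GB left
9 tapes × 800 GB = 7200 GB; used 5630 GB; unused 1570 GB.

1570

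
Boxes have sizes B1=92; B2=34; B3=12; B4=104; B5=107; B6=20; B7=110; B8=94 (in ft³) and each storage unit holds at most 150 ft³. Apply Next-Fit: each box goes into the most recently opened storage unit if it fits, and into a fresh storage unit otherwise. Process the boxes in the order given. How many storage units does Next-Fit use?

5

B1 (92 ft³) → storage unit 1 (remaining 58 ft³)
B2 (34 ft³) → storage unit 1 (remaining 24 ft³)
B3 (12 ft³) → storage unit 1 (remaining 12 ft³)
B4 (104 ft³) → storage unit 2 (remaining 46 ft³)
B5 (107 ft³) → storage unit 3 (remaining 43 ft³)
B6 (20 ft³) → storage unit 3 (remaining 23 ft³)
B7 (110 ft³) → storage unit 4 (remaining 40 ft³)
B8 (94 ft³) → storage unit 5 (remaining 56 ft³)
Final storage units: [92,34,12] [104] [107,20] [110] [94].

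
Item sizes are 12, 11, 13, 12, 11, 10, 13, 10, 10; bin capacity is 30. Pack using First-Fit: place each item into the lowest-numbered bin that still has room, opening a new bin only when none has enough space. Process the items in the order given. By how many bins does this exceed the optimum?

First-Fit: [12,11] [13,12] [11,10] [13,10] [10] → 5 bins.
Total size 102; any packing needs at least ⌈102/30⌉ = 4 bins.
An optimal packing achieves that bound: [13,13] [12,12] [11,11] [10,10,10] → 4 bins.
Excess: 5 − 4 = 1.

1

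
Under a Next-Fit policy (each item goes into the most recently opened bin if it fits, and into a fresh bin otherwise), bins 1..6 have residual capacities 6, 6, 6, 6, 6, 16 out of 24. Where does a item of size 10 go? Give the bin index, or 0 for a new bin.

6

Next-Fit only looks at bin 6, which has 16 free.
10 fits there.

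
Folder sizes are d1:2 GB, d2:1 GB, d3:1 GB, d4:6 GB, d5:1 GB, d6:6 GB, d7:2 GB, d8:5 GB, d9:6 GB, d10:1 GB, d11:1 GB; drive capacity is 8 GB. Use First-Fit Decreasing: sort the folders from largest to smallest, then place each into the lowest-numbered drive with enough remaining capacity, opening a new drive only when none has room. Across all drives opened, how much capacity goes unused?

Sorted descending: 6, 6, 6, 5, 2, 2, 1, 1, 1, 1, 1.
Put 6 GB in drive 1; 2 GB remain.
Put 6 GB in drive 2; 2 GB remain.
Put 6 GB in drive 3; 2 GB remain.
Put 5 GB in drive 4; 3 GB remain.
Put 2 GB in drive 1; 0 GB remain.
Put 2 GB in drive 2; 0 GB remain.
Put 1 GB in drive 3; 1 GB remain.
Put 1 GB in drive 3; 0 GB remain.
Put 1 GB in drive 4; 2 GB remain.
Put 1 GB in drive 4; 1 GB remain.
Put 1 GB in drive 4; 0 GB remain.
4 drives × 8 GB = 32 GB; used 32 GB; unused 0 GB.

0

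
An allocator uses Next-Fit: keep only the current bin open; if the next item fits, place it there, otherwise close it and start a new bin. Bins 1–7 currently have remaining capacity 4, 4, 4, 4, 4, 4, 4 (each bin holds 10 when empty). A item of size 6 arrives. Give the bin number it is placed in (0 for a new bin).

Next-Fit only looks at bin 7, which has 4 free.
6 does not fit, so a new bin is opened.

0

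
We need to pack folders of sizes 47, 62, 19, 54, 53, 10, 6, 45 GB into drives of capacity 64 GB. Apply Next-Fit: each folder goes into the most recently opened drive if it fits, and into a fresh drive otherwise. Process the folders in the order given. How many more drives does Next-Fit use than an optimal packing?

Next-Fit: [47] [62] [19] [54] [53,10] [6,45] → 6 drives.
Total size 296 GB; any packing needs at least ⌈296/64⌉ = 5 drives.
An optimal packing achieves that bound: [62] [54,10] [53,6] [47] [45,19] → 5 drives.
Excess: 6 − 5 = 1.

1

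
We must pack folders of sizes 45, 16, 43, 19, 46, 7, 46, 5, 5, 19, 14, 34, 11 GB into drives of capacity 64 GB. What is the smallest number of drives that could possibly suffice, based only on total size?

Total size = 45 + 16 + 43 + 19 + 46 + 7 + 46 + 5 + 5 + 19 + 14 + 34 + 11 = 310 GB.
⌈310 / 64⌉ = 5.

5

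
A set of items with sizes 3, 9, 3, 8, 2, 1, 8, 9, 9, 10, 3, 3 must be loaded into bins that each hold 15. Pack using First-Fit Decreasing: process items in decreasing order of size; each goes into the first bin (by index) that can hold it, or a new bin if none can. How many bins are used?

Sorted descending: 10, 9, 9, 9, 8, 8, 3, 3, 3, 3, 2, 1.
bin 1: place 10, 5 left
bin 2: place 9, 6 left
bin 3: place 9, 6 left
bin 4: place 9, 6 left
bin 5: place 8, 7 left
bin 6: place 8, 7 left
bin 1: place 3, 2 left
bin 2: place 3, 3 left
bin 2: place 3, 0 left
bin 3: place 3, 3 left
bin 1: place 2, 0 left
bin 3: place 1, 2 left

6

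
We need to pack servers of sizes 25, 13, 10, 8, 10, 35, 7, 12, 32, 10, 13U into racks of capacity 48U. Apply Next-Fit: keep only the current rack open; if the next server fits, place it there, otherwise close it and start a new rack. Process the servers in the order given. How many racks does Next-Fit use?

rack 1: place 25U, 23U left
rack 1: place 13U, 10U left
rack 1: place 10U, 0U left
rack 2: place 8U, 40U left
rack 2: place 10U, 30U left
rack 3: place 35U, 13U left
rack 3: place 7U, 6U left
rack 4: place 12U, 36U left
rack 4: place 32U, 4U left
rack 5: place 10U, 38U left
rack 5: place 13U, 25U left
Final racks: [25,13,10] [8,10] [35,7] [12,32] [10,13].

5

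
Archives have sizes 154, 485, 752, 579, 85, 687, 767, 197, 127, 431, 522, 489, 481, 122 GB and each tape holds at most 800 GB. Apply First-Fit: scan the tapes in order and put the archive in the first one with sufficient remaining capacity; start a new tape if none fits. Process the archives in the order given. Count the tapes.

154 GB → tape 1 (remaining 646 GB)
485 GB → tape 1 (remaining 161 GB)
752 GB → tape 2 (remaining 48 GB)
579 GB → tape 3 (remaining 221 GB)
85 GB → tape 1 (remaining 76 GB)
687 GB → tape 4 (remaining 113 GB)
767 GB → tape 5 (remaining 33 GB)
197 GB → tape 3 (remaining 24 GB)
127 GB → tape 6 (remaining 673 GB)
431 GB → tape 6 (remaining 242 GB)
522 GB → tape 7 (remaining 278 GB)
489 GB → tape 8 (remaining 311 GB)
481 GB → tape 9 (remaining 319 GB)
122 GB → tape 6 (remaining 120 GB)

9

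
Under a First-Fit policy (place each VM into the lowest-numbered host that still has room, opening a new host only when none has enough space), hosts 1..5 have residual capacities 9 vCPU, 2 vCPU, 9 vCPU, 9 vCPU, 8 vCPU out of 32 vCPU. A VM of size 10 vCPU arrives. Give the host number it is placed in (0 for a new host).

0

No host has ≥ 10 vCPU free, so a new host is opened.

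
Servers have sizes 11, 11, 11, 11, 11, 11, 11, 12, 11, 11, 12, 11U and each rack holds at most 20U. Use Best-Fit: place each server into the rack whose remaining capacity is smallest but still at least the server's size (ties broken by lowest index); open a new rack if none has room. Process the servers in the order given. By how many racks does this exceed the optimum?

0

Best-Fit: [11] [11] [11] [11] [11] [11] [11] [12] [11] [11] [12] [11] → 12 racks.
12 servers exceed 10U (half the capacity), and no two of those can share a rack, so at least 12 racks are needed.
So 12 is already optimal.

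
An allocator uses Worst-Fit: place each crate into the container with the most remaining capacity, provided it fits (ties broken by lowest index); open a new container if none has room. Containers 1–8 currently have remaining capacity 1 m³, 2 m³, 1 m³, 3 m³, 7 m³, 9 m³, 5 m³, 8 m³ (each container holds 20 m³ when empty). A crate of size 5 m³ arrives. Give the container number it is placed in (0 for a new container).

6

Containers with room: container 5 (7 m³), container 6 (9 m³), container 7 (5 m³), container 8 (8 m³).
Most room is container 6 with 9 m³ free.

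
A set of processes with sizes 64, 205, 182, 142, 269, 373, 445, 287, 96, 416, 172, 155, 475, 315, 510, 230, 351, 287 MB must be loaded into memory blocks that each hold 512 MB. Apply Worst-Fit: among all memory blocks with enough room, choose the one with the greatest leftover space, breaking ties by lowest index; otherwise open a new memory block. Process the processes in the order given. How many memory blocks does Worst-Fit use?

13

64 MB → memory block 1 (remaining 448 MB)
205 MB → memory block 1 (remaining 243 MB)
182 MB → memory block 1 (remaining 61 MB)
142 MB → memory block 2 (remaining 370 MB)
269 MB → memory block 2 (remaining 101 MB)
373 MB → memory block 3 (remaining 139 MB)
445 MB → memory block 4 (remaining 67 MB)
287 MB → memory block 5 (remaining 225 MB)
96 MB → memory block 5 (remaining 129 MB)
416 MB → memory block 6 (remaining 96 MB)
172 MB → memory block 7 (remaining 340 MB)
155 MB → memory block 7 (remaining 185 MB)
475 MB → memory block 8 (remaining 37 MB)
315 MB → memory block 9 (remaining 197 MB)
510 MB → memory block 10 (remaining 2 MB)
230 MB → memory block 11 (remaining 282 MB)
351 MB → memory block 12 (remaining 161 MB)
287 MB → memory block 13 (remaining 225 MB)
Final memory blocks: [64,205,182] [142,269] [373] [445] [287,96] [416] [172,155] [475] [315] [510] [230] [351] [287].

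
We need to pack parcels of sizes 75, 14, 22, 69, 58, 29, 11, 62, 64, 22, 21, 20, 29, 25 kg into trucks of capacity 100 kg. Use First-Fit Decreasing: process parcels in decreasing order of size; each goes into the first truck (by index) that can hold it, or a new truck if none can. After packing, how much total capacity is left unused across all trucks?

79

Sorted descending: 75, 69, 64, 62, 58, 29, 29, 25, 22, 22, 21, 20, 14, 11.
75 kg → truck 1 (remaining 25 kg)
69 kg → truck 2 (remaining 31 kg)
64 kg → truck 3 (remaining 36 kg)
62 kg → truck 4 (remaining 38 kg)
58 kg → truck 5 (remaining 42 kg)
29 kg → truck 2 (remaining 2 kg)
29 kg → truck 3 (remaining 7 kg)
25 kg → truck 1 (remaining 0 kg)
22 kg → truck 4 (remaining 16 kg)
22 kg → truck 5 (remaining 20 kg)
21 kg → truck 6 (remaining 79 kg)
20 kg → truck 5 (remaining 0 kg)
14 kg → truck 4 (remaining 2 kg)
11 kg → truck 6 (remaining 68 kg)
6 trucks × 100 kg = 600 kg; used 521 kg; unused 79 kg.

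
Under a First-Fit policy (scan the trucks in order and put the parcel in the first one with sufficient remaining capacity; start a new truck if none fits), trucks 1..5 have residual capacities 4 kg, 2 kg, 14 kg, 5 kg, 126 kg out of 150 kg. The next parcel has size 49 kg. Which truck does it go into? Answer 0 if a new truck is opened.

5

Trucks with room: truck 5 (126 kg).
The first with room is truck 5.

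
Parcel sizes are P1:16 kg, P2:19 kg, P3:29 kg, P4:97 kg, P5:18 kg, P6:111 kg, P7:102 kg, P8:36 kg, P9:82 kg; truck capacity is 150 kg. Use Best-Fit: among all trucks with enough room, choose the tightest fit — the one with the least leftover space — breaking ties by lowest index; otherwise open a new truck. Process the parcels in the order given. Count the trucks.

truck 1: place P1 (16 kg), 134 kg left
truck 1: place P2 (19 kg), 115 kg left
truck 1: place P3 (29 kg), 86 kg left
truck 2: place P4 (97 kg), 53 kg left
truck 2: place P5 (18 kg), 35 kg left
truck 3: place P6 (111 kg), 39 kg left
truck 4: place P7 (102 kg), 48 kg left
truck 3: place P8 (36 kg), 3 kg left
truck 1: place P9 (82 kg), 4 kg left
Final trucks: [16,19,29,82] [97,18] [111,36] [102].

4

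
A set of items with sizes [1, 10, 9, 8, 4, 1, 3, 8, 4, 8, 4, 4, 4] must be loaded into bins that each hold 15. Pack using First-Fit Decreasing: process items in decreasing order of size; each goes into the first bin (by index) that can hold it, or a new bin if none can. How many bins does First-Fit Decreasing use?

Sorted descending: 10, 9, 8, 8, 8, 4, 4, 4, 4, 4, 3, 1, 1.
bin 1: place 10, 5 left
bin 2: place 9, 6 left
bin 3: place 8, 7 left
bin 4: place 8, 7 left
bin 5: place 8, 7 left
bin 1: place 4, 1 left
bin 2: place 4, 2 left
bin 3: place 4, 3 left
bin 4: place 4, 3 left
bin 5: place 4, 3 left
bin 3: place 3, 0 left
bin 1: place 1, 0 left
bin 2: place 1, 1 left

5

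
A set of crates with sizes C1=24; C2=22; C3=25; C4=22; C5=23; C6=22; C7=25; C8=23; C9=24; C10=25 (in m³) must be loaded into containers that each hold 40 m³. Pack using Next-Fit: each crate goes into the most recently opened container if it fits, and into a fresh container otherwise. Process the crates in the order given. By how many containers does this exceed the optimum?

0

Next-Fit: [24] [22] [25] [22] [23] [22] [25] [23] [24] [25] → 10 containers.
10 crates exceed 20 m³ (half the capacity), and no two of those can share a container, so at least 10 containers are needed.
So 10 is already optimal.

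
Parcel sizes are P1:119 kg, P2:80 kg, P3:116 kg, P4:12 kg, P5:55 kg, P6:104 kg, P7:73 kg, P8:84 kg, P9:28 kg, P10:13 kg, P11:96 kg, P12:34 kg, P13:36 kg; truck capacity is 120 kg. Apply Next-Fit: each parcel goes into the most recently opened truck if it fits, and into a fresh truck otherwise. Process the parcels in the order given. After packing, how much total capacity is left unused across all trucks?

Put P1 (119 kg) in truck 1; 1 kg remain.
Put P2 (80 kg) in truck 2; 40 kg remain.
Put P3 (116 kg) in truck 3; 4 kg remain.
Put P4 (12 kg) in truck 4; 108 kg remain.
Put P5 (55 kg) in truck 4; 53 kg remain.
Put P6 (104 kg) in truck 5; 16 kg remain.
Put P7 (73 kg) in truck 6; 47 kg remain.
Put P8 (84 kg) in truck 7; 36 kg remain.
Put P9 (28 kg) in truck 7; 8 kg remain.
Put P10 (13 kg) in truck 8; 107 kg remain.
Put P11 (96 kg) in truck 8; 11 kg remain.
Put P12 (34 kg) in truck 9; 86 kg remain.
Put P13 (36 kg) in truck 9; 50 kg remain.
9 trucks × 120 kg = 1080 kg; used 850 kg; unused 230 kg.

230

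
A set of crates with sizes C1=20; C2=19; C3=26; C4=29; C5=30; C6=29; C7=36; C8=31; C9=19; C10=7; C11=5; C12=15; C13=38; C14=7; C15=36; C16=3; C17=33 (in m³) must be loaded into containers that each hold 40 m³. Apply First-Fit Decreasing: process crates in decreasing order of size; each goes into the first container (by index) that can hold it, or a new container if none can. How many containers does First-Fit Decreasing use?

Sorted descending: 38, 36, 36, 33, 31, 30, 29, 29, 26, 20, 19, 19, 15, 7, 7, 5, 3.
Put 38 m³ in container 1; 2 m³ remain.
Put 36 m³ in container 2; 4 m³ remain.
Put 36 m³ in container 3; 4 m³ remain.
Put 33 m³ in container 4; 7 m³ remain.
Put 31 m³ in container 5; 9 m³ remain.
Put 30 m³ in container 6; 10 m³ remain.
Put 29 m³ in container 7; 11 m³ remain.
Put 29 m³ in container 8; 11 m³ remain.
Put 26 m³ in container 9; 14 m³ remain.
Put 20 m³ in container 10; 20 m³ remain.
Put 19 m³ in container 10; 1 m³ remain.
Put 19 m³ in container 11; 21 m³ remain.
Put 15 m³ in container 11; 6 m³ remain.
Put 7 m³ in container 4; 0 m³ remain.
Put 7 m³ in container 5; 2 m³ remain.
Put 5 m³ in container 6; 5 m³ remain.
Put 3 m³ in container 2; 1 m³ remain.
Final containers: [38] [36,3] [36] [33,7] [31,7] [30,5] [29] [29] [26] [20,19] [19,15].

11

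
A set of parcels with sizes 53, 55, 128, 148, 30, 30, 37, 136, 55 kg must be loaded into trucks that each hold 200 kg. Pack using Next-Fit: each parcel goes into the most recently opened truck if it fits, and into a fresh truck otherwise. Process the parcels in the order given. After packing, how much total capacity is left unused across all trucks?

Put 53 kg in truck 1; 147 kg remain.
Put 55 kg in truck 1; 92 kg remain.
Put 128 kg in truck 2; 72 kg remain.
Put 148 kg in truck 3; 52 kg remain.
Put 30 kg in truck 3; 22 kg remain.
Put 30 kg in truck 4; 170 kg remain.
Put 37 kg in truck 4; 133 kg remain.
Put 136 kg in truck 5; 64 kg remain.
Put 55 kg in truck 5; 9 kg remain.
5 trucks × 200 kg = 1000 kg; used 672 kg; unused 328 kg.

328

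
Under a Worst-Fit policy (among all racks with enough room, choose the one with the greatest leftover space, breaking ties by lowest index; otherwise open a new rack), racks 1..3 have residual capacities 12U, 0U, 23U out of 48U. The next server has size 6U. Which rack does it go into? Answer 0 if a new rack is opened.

Racks with room: rack 1 (12U), rack 3 (23U).
Most room is rack 3 with 23U free.

3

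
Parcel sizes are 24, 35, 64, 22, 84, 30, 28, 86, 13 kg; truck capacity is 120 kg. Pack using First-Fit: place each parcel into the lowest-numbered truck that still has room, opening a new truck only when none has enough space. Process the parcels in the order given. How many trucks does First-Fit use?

4

Put 24 kg in truck 1; 96 kg remain.
Put 35 kg in truck 1; 61 kg remain.
Put 64 kg in truck 2; 56 kg remain.
Put 22 kg in truck 1; 39 kg remain.
Put 84 kg in truck 3; 36 kg remain.
Put 30 kg in truck 1; 9 kg remain.
Put 28 kg in truck 2; 28 kg remain.
Put 86 kg in truck 4; 34 kg remain.
Put 13 kg in truck 2; 15 kg remain.
Final trucks: [24,35,22,30] [64,28,13] [84] [86].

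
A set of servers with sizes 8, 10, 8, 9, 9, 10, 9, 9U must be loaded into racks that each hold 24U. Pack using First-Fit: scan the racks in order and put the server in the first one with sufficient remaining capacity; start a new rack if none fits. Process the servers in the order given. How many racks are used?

4

Put 8U in rack 1; 16U remain.
Put 10U in rack 1; 6U remain.
Put 8U in rack 2; 16U remain.
Put 9U in rack 2; 7U remain.
Put 9U in rack 3; 15U remain.
Put 10U in rack 3; 5U remain.
Put 9U in rack 4; 15U remain.
Put 9U in rack 4; 6U remain.
Final racks: [8,10] [8,9] [9,10] [9,9].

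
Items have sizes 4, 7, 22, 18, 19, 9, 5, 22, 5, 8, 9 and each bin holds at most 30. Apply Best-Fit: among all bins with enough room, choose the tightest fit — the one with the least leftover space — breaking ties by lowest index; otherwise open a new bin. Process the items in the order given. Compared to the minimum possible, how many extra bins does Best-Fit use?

0

Best-Fit: [4,7,18] [22,5] [19,9] [22,5] [8,9] → 5 bins.
Total size 128; any packing needs at least ⌈128/30⌉ = 5 bins.
So 5 is already optimal.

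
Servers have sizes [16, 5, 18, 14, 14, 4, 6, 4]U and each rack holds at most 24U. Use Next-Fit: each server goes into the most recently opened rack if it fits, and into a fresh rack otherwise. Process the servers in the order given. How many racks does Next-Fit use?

rack 1: place 16U, 8U left
rack 1: place 5U, 3U left
rack 2: place 18U, 6U left
rack 3: place 14U, 10U left
rack 4: place 14U, 10U left
rack 4: place 4U, 6U left
rack 4: place 6U, 0U left
rack 5: place 4U, 20U left

5 racks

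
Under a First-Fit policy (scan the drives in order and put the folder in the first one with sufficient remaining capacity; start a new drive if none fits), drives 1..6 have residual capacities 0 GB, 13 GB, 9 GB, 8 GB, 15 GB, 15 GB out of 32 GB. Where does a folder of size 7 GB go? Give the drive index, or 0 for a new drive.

Drives with room: drive 2 (13 GB), drive 3 (9 GB), drive 4 (8 GB), drive 5 (15 GB), drive 6 (15 GB).
The first with room is drive 2.

2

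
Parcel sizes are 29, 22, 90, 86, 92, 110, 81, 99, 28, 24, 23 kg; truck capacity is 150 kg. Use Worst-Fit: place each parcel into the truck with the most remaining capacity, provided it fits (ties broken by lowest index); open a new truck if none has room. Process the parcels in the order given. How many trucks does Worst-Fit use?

29 kg → truck 1 (remaining 121 kg)
22 kg → truck 1 (remaining 99 kg)
90 kg → truck 1 (remaining 9 kg)
86 kg → truck 2 (remaining 64 kg)
92 kg → truck 3 (remaining 58 kg)
110 kg → truck 4 (remaining 40 kg)
81 kg → truck 5 (remaining 69 kg)
99 kg → truck 6 (remaining 51 kg)
28 kg → truck 5 (remaining 41 kg)
24 kg → truck 2 (remaining 40 kg)
23 kg → truck 3 (remaining 35 kg)

6 trucks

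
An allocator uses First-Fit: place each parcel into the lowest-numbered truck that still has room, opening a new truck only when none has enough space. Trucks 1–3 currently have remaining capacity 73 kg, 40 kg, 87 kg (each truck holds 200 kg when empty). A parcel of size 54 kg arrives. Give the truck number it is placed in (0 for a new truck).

1

Trucks with room: truck 1 (73 kg), truck 3 (87 kg).
The first with room is truck 1.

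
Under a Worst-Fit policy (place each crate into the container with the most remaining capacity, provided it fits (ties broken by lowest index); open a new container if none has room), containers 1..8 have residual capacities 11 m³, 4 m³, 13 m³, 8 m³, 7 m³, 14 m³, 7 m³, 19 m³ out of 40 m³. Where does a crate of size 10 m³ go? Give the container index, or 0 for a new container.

8

Containers with room: container 1 (11 m³), container 3 (13 m³), container 6 (14 m³), container 8 (19 m³).
Most room is container 8 with 19 m³ free.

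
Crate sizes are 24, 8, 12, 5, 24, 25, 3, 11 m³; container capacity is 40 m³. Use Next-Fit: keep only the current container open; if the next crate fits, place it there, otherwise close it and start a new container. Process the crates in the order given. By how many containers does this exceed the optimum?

Next-Fit: [24,8] [12,5] [24] [25,3,11] → 4 containers.
Total size 112 m³; any packing needs at least ⌈112/40⌉ = 3 containers.
An optimal packing achieves that bound: [25,12,3] [24,11,5] [24,8] → 3 containers.
Excess: 4 − 3 = 1.

1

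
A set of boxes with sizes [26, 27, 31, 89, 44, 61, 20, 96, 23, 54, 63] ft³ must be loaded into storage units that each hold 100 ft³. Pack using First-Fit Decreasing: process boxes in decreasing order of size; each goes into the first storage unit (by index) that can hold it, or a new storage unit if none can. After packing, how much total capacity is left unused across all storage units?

66

Sorted descending: 96, 89, 63, 61, 54, 44, 31, 27, 26, 23, 20.
96 ft³ → storage unit 1 (remaining 4 ft³)
89 ft³ → storage unit 2 (remaining 11 ft³)
63 ft³ → storage unit 3 (remaining 37 ft³)
61 ft³ → storage unit 4 (remaining 39 ft³)
54 ft³ → storage unit 5 (remaining 46 ft³)
44 ft³ → storage unit 5 (remaining 2 ft³)
31 ft³ → storage unit 3 (remaining 6 ft³)
27 ft³ → storage unit 4 (remaining 12 ft³)
26 ft³ → storage unit 6 (remaining 74 ft³)
23 ft³ → storage unit 6 (remaining 51 ft³)
20 ft³ → storage unit 6 (remaining 31 ft³)
6 storage units × 100 ft³ = 600 ft³; used 534 ft³; unused 66 ft³.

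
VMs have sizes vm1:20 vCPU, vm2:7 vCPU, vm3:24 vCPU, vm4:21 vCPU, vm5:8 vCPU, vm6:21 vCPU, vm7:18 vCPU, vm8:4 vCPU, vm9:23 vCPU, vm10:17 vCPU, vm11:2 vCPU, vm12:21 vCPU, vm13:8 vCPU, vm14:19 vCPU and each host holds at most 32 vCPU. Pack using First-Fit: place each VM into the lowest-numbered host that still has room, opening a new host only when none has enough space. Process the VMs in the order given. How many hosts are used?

host 1: place vm1 (20 vCPU), 12 vCPU left
host 1: place vm2 (7 vCPU), 5 vCPU left
host 2: place vm3 (24 vCPU), 8 vCPU left
host 3: place vm4 (21 vCPU), 11 vCPU left
host 2: place vm5 (8 vCPU), 0 vCPU left
host 4: place vm6 (21 vCPU), 11 vCPU left
host 5: place vm7 (18 vCPU), 14 vCPU left
host 1: place vm8 (4 vCPU), 1 vCPU left
host 6: place vm9 (23 vCPU), 9 vCPU left
host 7: place vm10 (17 vCPU), 15 vCPU left
host 3: place vm11 (2 vCPU), 9 vCPU left
host 8: place vm12 (21 vCPU), 11 vCPU left
host 3: place vm13 (8 vCPU), 1 vCPU left
host 9: place vm14 (19 vCPU), 13 vCPU left

9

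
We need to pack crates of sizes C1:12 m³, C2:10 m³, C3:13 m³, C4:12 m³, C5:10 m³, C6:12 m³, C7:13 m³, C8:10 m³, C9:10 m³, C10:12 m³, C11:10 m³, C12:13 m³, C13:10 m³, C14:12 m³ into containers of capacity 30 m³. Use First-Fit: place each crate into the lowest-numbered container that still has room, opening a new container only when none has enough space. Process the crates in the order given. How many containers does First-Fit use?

7

Put C1 (12 m³) in container 1; 18 m³ remain.
Put C2 (10 m³) in container 1; 8 m³ remain.
Put C3 (13 m³) in container 2; 17 m³ remain.
Put C4 (12 m³) in container 2; 5 m³ remain.
Put C5 (10 m³) in container 3; 20 m³ remain.
Put C6 (12 m³) in container 3; 8 m³ remain.
Put C7 (13 m³) in container 4; 17 m³ remain.
Put C8 (10 m³) in container 4; 7 m³ remain.
Put C9 (10 m³) in container 5; 20 m³ remain.
Put C10 (12 m³) in container 5; 8 m³ remain.
Put C11 (10 m³) in container 6; 20 m³ remain.
Put C12 (13 m³) in container 6; 7 m³ remain.
Put C13 (10 m³) in container 7; 20 m³ remain.
Put C14 (12 m³) in container 7; 8 m³ remain.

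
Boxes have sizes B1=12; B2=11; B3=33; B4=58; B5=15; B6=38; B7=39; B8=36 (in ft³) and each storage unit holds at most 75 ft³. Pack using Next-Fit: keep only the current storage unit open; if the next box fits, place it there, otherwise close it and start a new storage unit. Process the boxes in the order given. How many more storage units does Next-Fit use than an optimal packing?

Next-Fit: [12,11,33] [58,15] [38] [39,36] → 4 storage units.
Total size 242 ft³; any packing needs at least ⌈242/75⌉ = 4 storage units.
So 4 is already optimal.

0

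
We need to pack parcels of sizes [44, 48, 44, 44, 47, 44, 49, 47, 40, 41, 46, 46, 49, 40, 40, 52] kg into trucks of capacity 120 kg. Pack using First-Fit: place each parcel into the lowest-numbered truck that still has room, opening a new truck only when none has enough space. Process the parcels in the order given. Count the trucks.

8 trucks

truck 1: place 44 kg, 76 kg left
truck 1: place 48 kg, 28 kg left
truck 2: place 44 kg, 76 kg left
truck 2: place 44 kg, 32 kg left
truck 3: place 47 kg, 73 kg left
truck 3: place 44 kg, 29 kg left
truck 4: place 49 kg, 71 kg left
truck 4: place 47 kg, 24 kg left
truck 5: place 40 kg, 80 kg left
truck 5: place 41 kg, 39 kg left
truck 6: place 46 kg, 74 kg left
truck 6: place 46 kg, 28 kg left
truck 7: place 49 kg, 71 kg left
truck 7: place 40 kg, 31 kg left
truck 8: place 40 kg, 80 kg left
truck 8: place 52 kg, 28 kg left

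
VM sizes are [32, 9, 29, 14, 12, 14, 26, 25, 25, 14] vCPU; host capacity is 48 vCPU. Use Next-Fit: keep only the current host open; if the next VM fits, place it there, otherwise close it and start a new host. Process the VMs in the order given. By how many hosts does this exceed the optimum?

Next-Fit: [32,9] [29,14] [12,14] [26] [25] [25,14] → 6 hosts.
Total size 200 vCPU; any packing needs at least ⌈200/48⌉ = 5 hosts.
An optimal packing achieves that bound: [32,14] [29,14] [26,14] [25,12,9] [25] → 5 hosts.
Excess: 6 − 5 = 1.

1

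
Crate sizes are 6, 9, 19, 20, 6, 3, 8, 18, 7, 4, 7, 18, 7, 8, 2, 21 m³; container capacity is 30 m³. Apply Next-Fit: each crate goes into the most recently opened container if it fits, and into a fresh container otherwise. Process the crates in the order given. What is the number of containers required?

8 containers

Put 6 m³ in container 1; 24 m³ remain.
Put 9 m³ in container 1; 15 m³ remain.
Put 19 m³ in container 2; 11 m³ remain.
Put 20 m³ in container 3; 10 m³ remain.
Put 6 m³ in container 3; 4 m³ remain.
Put 3 m³ in container 3; 1 m³ remain.
Put 8 m³ in container 4; 22 m³ remain.
Put 18 m³ in container 4; 4 m³ remain.
Put 7 m³ in container 5; 23 m³ remain.
Put 4 m³ in container 5; 19 m³ remain.
Put 7 m³ in container 5; 12 m³ remain.
Put 18 m³ in container 6; 12 m³ remain.
Put 7 m³ in container 6; 5 m³ remain.
Put 8 m³ in container 7; 22 m³ remain.
Put 2 m³ in container 7; 20 m³ remain.
Put 21 m³ in container 8; 9 m³ remain.
Final containers: [6,9] [19] [20,6,3] [8,18] [7,4,7] [18,7] [8,2] [21].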